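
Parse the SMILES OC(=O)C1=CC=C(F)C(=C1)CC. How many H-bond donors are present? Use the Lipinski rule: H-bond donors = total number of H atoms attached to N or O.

1

Donors: find every N or O and count the H atoms it carries.
  atom 1 (O): bond orders sum to 1 → 1 H
  atom 3 (O): bond orders sum to 2 → 0 H
Lipinski HBD = 1.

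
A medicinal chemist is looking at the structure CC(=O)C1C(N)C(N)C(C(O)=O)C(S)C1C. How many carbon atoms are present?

Count every carbon token in the SMILES (each C, including those in ring-closure positions and inside branches).
Carbon count: 10.

10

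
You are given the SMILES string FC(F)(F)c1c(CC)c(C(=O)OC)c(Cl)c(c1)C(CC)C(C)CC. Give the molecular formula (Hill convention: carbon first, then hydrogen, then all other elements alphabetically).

Walk through each heavy atom and fill implicit hydrogens from standard valence (C 4, N 3, O 2, S 2, halogen 1); for lowercase aromatic atoms, an aromatic c carries 1 H when it has two neighbours and 0 H with three, and aromatic n carries 0 H:
  atom 1: F (halogen, monovalent) → 0 H
  atom 2: C, bond orders sum to 4 (valence 4) → 0 H
  atom 3: F (halogen, monovalent) → 0 H
  atom 4: F (halogen, monovalent) → 0 H
  atom 5: aromatic c, 3 neighbours → 0 H
  atom 6: aromatic c, 3 neighbours → 0 H
  atom 7: C, bond orders sum to 2 (valence 4) → 2 H
  atom 8: C, bond orders sum to 1 (valence 4) → 3 H
  atom 9: aromatic c, 3 neighbours → 0 H
  atom 10: C, bond orders sum to 4 (valence 4) → 0 H
  atom 11: O, bond orders sum to 2 (valence 2) → 0 H
  atom 12: O, bond orders sum to 2 (valence 2) → 0 H
  atom 13: C, bond orders sum to 1 (valence 4) → 3 H
  atom 14: aromatic c, 3 neighbours → 0 H
  atom 15: Cl (halogen, monovalent) → 0 H
  atom 16: aromatic c, 3 neighbours → 0 H
  atom 17: aromatic c, 2 neighbours → 1 H
  atom 18: C, bond orders sum to 3 (valence 4) → 1 H
  atom 19: C, bond orders sum to 2 (valence 4) → 2 H
  atom 20: C, bond orders sum to 1 (valence 4) → 3 H
  atom 21: C, bond orders sum to 3 (valence 4) → 1 H
  atom 22: C, bond orders sum to 1 (valence 4) → 3 H
  atom 23: C, bond orders sum to 2 (valence 4) → 2 H
  atom 24: C, bond orders sum to 1 (valence 4) → 3 H
Totals → C:18, H:24, Cl:1, F:3, O:2.
In Hill order: C18H24ClF3O2.

C18H24ClF3O2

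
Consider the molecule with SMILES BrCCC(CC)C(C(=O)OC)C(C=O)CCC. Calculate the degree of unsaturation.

2

Degree of unsaturation = (number of rings) + (number of π bonds).
Ring closures in the SMILES: 0.
π bonds: 2 double bonds (each 1 DoU) → 2 DoU from unsaturation.
Total DoU = 0 + 2 = 2.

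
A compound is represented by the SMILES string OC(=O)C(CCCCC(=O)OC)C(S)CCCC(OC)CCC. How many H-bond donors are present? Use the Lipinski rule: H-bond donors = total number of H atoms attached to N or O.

1

Donors: find every N or O and count the H atoms it carries.
  atom 1 (O): bond orders sum to 1 → 1 H
  atom 3 (O): bond orders sum to 2 → 0 H
  atom 10 (O): bond orders sum to 2 → 0 H
  atom 11 (O): bond orders sum to 2 → 0 H
  atom 19 (O): bond orders sum to 2 → 0 H
Lipinski HBD = 1.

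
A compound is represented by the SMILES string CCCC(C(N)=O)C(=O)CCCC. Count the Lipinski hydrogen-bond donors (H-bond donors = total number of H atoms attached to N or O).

2

Donors: find every N or O and count the H atoms it carries.
  atom 6 (N): bond orders sum to 1 → 2 H
  atom 7 (O): bond orders sum to 2 → 0 H
  atom 9 (O): bond orders sum to 2 → 0 H
Lipinski HBD = 2.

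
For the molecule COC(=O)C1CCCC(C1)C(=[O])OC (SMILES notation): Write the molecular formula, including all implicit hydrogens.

Walk through each heavy atom and fill implicit hydrogens from standard valence (C 4, N 3, O 2, S 2, halogen 1):
  atom 1: C, bond orders sum to 1 (valence 4) → 3 H
  atom 2: O, bond orders sum to 2 (valence 2) → 0 H
  atom 3: C, bond orders sum to 4 (valence 4) → 0 H
  atom 4: O, bond orders sum to 2 (valence 2) → 0 H
  atom 5: C, bond orders sum to 3 (valence 4) → 1 H
  atom 6: C, bond orders sum to 2 (valence 4) → 2 H
  atom 7: C, bond orders sum to 2 (valence 4) → 2 H
  atom 8: C, bond orders sum to 2 (valence 4) → 2 H
  atom 9: C, bond orders sum to 3 (valence 4) → 1 H
  atom 10: C, bond orders sum to 2 (valence 4) → 2 H
  atom 11: C, bond orders sum to 4 (valence 4) → 0 H
  atom 12: O with explicit H count 0
  atom 13: O, bond orders sum to 2 (valence 2) → 0 H
  atom 14: C, bond orders sum to 1 (valence 4) → 3 H
Totals → C:10, H:16, O:4.

C10H16O4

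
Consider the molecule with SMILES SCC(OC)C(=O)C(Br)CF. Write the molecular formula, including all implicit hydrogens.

Walk through each heavy atom and fill implicit hydrogens from standard valence (C 4, N 3, O 2, S 2, halogen 1):
  atom 1: S, bond orders sum to 1 (valence 2) → 1 H
  atom 2: C, bond orders sum to 2 (valence 4) → 2 H
  atom 3: C, bond orders sum to 3 (valence 4) → 1 H
  atom 4: O, bond orders sum to 2 (valence 2) → 0 H
  atom 5: C, bond orders sum to 1 (valence 4) → 3 H
  atom 6: C, bond orders sum to 4 (valence 4) → 0 H
  atom 7: O, bond orders sum to 2 (valence 2) → 0 H
  atom 8: C, bond orders sum to 3 (valence 4) → 1 H
  atom 9: Br (halogen, monovalent) → 0 H
  atom 10: C, bond orders sum to 2 (valence 4) → 2 H
  atom 11: F (halogen, monovalent) → 0 H
Totals → C:6, H:10, Br:1, F:1, O:2, S:1.
In Hill order: C6H10BrFO2S.

C6H10BrFO2S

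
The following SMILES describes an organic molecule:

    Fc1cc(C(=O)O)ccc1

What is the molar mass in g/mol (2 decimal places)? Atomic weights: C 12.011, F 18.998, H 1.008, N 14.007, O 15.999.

First, the molecular formula is C7H5FO2 (counting implicit H from valence).
  C: 7 × 12.011 = 84.077
  F: 1 × 18.998 = 18.998
  H: 5 × 1.008 = 5.040
  O: 2 × 15.999 = 31.998
Sum: 7×12.011 + 1×18.998 + 5×1.008 + 2×15.999 = 140.113 → 140.11 g/mol.

140.11 g/mol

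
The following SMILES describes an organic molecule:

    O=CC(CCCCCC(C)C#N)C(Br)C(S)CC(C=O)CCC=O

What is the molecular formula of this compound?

Walk through each heavy atom and fill implicit hydrogens from standard valence (C 4, N 3, O 2, S 2, halogen 1):
  atom 1: O, bond orders sum to 2 (valence 2) → 0 H
  atom 2: C, bond orders sum to 3 (valence 4) → 1 H
  atom 3: C, bond orders sum to 3 (valence 4) → 1 H
  atom 4: C, bond orders sum to 2 (valence 4) → 2 H
  atom 5: C, bond orders sum to 2 (valence 4) → 2 H
  atom 6: C, bond orders sum to 2 (valence 4) → 2 H
  atom 7: C, bond orders sum to 2 (valence 4) → 2 H
  atom 8: C, bond orders sum to 2 (valence 4) → 2 H
  atom 9: C, bond orders sum to 3 (valence 4) → 1 H
  atom 10: C, bond orders sum to 1 (valence 4) → 3 H
  atom 11: C, bond orders sum to 4 (valence 4) → 0 H
  atom 12: N, bond orders sum to 3 (valence 3) → 0 H
  atom 13: C, bond orders sum to 3 (valence 4) → 1 H
  atom 14: Br (halogen, monovalent) → 0 H
  atom 15: C, bond orders sum to 3 (valence 4) → 1 H
  atom 16: S, bond orders sum to 1 (valence 2) → 1 H
  atom 17: C, bond orders sum to 2 (valence 4) → 2 H
  atom 18: C, bond orders sum to 3 (valence 4) → 1 H
  atom 19: C, bond orders sum to 3 (valence 4) → 1 H
  atom 20: O, bond orders sum to 2 (valence 2) → 0 H
  atom 21: C, bond orders sum to 2 (valence 4) → 2 H
  atom 22: C, bond orders sum to 2 (valence 4) → 2 H
  atom 23: C, bond orders sum to 3 (valence 4) → 1 H
  atom 24: O, bond orders sum to 2 (valence 2) → 0 H
Totals → C:18, H:28, Br:1, N:1, O:3, S:1.

C18H28BrNO3S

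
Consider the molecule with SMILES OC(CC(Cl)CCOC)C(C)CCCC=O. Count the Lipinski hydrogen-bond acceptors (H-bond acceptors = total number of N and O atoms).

3

N atoms: 0; O atoms: 3.
Lipinski HBA = 0 + 3 = 3.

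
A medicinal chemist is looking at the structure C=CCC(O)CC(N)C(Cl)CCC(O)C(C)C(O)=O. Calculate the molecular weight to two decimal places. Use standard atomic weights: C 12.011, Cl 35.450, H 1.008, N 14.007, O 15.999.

293.79 g/mol

First, the molecular formula is C13H24ClNO4 (counting implicit H from valence).
  C: 13 × 12.011 = 156.143
  Cl: 1 × 35.450 = 35.450
  H: 24 × 1.008 = 24.192
  N: 1 × 14.007 = 14.007
  O: 4 × 15.999 = 63.996
Sum: 13×12.011 + 1×35.450 + 24×1.008 + 1×14.007 + 4×15.999 = 293.788 → 293.79 g/mol.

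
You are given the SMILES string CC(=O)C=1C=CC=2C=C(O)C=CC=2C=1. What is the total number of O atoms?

Scan the SMILES for O atoms (remember two-letter symbols like Cl and Br are single atoms).
Oxygen count: 2.

2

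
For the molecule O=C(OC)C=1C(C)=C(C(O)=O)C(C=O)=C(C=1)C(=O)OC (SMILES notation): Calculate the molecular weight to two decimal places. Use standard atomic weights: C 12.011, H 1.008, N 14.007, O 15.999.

280.23 g/mol

First, the molecular formula is C13H12O7 (counting implicit H from valence).
  C: 13 × 12.011 = 156.143
  H: 12 × 1.008 = 12.096
  O: 7 × 15.999 = 111.993
Sum: 13×12.011 + 12×1.008 + 7×15.999 = 280.232 → 280.23 g/mol.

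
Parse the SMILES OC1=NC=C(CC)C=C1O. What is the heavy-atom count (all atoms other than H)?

10

Every atom symbol written in the SMILES (organic subset) is one heavy atom; implicit H are not written.
Heavy atoms by element → C:7, N:1, O:2.
Total: 10.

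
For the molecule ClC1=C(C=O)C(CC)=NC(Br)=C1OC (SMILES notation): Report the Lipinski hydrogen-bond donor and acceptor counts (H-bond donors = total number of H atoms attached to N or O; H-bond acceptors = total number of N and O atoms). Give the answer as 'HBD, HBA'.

Donors: find every N or O and count the H atoms it carries.
  atom 5 (O): bond orders sum to 2 → 0 H
  atom 9 (N): bond orders sum to 3 → 0 H
  atom 13 (O): bond orders sum to 2 → 0 H
Lipinski HBD = 0.
Acceptors: N atoms = 1, O atoms = 2 → HBA = 3.

0, 3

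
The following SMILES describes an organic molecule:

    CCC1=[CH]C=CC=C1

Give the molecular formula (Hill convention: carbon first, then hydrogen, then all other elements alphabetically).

Walk through each heavy atom and fill implicit hydrogens from standard valence (C 4, N 3, O 2, S 2, halogen 1):
  atom 1: C, bond orders sum to 1 (valence 4) → 3 H
  atom 2: C, bond orders sum to 2 (valence 4) → 2 H
  atom 3: C, bond orders sum to 4 (valence 4) → 0 H
  atom 4: C with explicit H count 1
  atom 5: C, bond orders sum to 3 (valence 4) → 1 H
  atom 6: C, bond orders sum to 3 (valence 4) → 1 H
  atom 7: C, bond orders sum to 3 (valence 4) → 1 H
  atom 8: C, bond orders sum to 3 (valence 4) → 1 H
Totals → C:8, H:10.
In Hill order: C8H10.

C8H10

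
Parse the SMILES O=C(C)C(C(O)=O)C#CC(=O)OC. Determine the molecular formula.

C8H8O5

Walk through each heavy atom and fill implicit hydrogens from standard valence (C 4, N 3, O 2, S 2, halogen 1):
  atom 1: O, bond orders sum to 2 (valence 2) → 0 H
  atom 2: C, bond orders sum to 4 (valence 4) → 0 H
  atom 3: C, bond orders sum to 1 (valence 4) → 3 H
  atom 4: C, bond orders sum to 3 (valence 4) → 1 H
  atom 5: C, bond orders sum to 4 (valence 4) → 0 H
  atom 6: O, bond orders sum to 1 (valence 2) → 1 H
  atom 7: O, bond orders sum to 2 (valence 2) → 0 H
  atom 8: C, bond orders sum to 4 (valence 4) → 0 H
  atom 9: C, bond orders sum to 4 (valence 4) → 0 H
  atom 10: C, bond orders sum to 4 (valence 4) → 0 H
  atom 11: O, bond orders sum to 2 (valence 2) → 0 H
  atom 12: O, bond orders sum to 2 (valence 2) → 0 H
  atom 13: C, bond orders sum to 1 (valence 4) → 3 H
Totals → C:8, H:8, O:5.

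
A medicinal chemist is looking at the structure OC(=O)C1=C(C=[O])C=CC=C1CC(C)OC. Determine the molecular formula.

C12H14O4

Walk through each heavy atom and fill implicit hydrogens from standard valence (C 4, N 3, O 2, S 2, halogen 1):
  atom 1: O, bond orders sum to 1 (valence 2) → 1 H
  atom 2: C, bond orders sum to 4 (valence 4) → 0 H
  atom 3: O, bond orders sum to 2 (valence 2) → 0 H
  atom 4: C, bond orders sum to 4 (valence 4) → 0 H
  atom 5: C, bond orders sum to 4 (valence 4) → 0 H
  atom 6: C, bond orders sum to 3 (valence 4) → 1 H
  atom 7: O with explicit H count 0
  atom 8: C, bond orders sum to 3 (valence 4) → 1 H
  atom 9: C, bond orders sum to 3 (valence 4) → 1 H
  atom 10: C, bond orders sum to 3 (valence 4) → 1 H
  atom 11: C, bond orders sum to 4 (valence 4) → 0 H
  atom 12: C, bond orders sum to 2 (valence 4) → 2 H
  atom 13: C, bond orders sum to 3 (valence 4) → 1 H
  atom 14: C, bond orders sum to 1 (valence 4) → 3 H
  atom 15: O, bond orders sum to 2 (valence 2) → 0 H
  atom 16: C, bond orders sum to 1 (valence 4) → 3 H
Totals → C:12, H:14, O:4.
In Hill order: C12H14O4.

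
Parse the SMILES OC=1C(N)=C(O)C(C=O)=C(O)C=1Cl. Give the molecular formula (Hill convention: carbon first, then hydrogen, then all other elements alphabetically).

Walk through each heavy atom and fill implicit hydrogens from standard valence (C 4, N 3, O 2, S 2, halogen 1):
  atom 1: O, bond orders sum to 1 (valence 2) → 1 H
  atom 2: C, bond orders sum to 4 (valence 4) → 0 H
  atom 3: C, bond orders sum to 4 (valence 4) → 0 H
  atom 4: N, bond orders sum to 1 (valence 3) → 2 H
  atom 5: C, bond orders sum to 4 (valence 4) → 0 H
  atom 6: O, bond orders sum to 1 (valence 2) → 1 H
  atom 7: C, bond orders sum to 4 (valence 4) → 0 H
  atom 8: C, bond orders sum to 3 (valence 4) → 1 H
  atom 9: O, bond orders sum to 2 (valence 2) → 0 H
  atom 10: C, bond orders sum to 4 (valence 4) → 0 H
  atom 11: O, bond orders sum to 1 (valence 2) → 1 H
  atom 12: C, bond orders sum to 4 (valence 4) → 0 H
  atom 13: Cl (halogen, monovalent) → 0 H
Totals → C:7, H:6, Cl:1, N:1, O:4.

C7H6ClNO4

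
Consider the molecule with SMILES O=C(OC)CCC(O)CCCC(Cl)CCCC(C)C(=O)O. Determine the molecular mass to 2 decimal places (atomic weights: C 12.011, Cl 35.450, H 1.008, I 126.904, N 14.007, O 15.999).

322.83 g/mol

First, the molecular formula is C15H27ClO5 (counting implicit H from valence).
  C: 15 × 12.011 = 180.165
  Cl: 1 × 35.450 = 35.450
  H: 27 × 1.008 = 27.216
  O: 5 × 15.999 = 79.995
Sum: 15×12.011 + 1×35.450 + 27×1.008 + 5×15.999 = 322.826 → 322.83 g/mol.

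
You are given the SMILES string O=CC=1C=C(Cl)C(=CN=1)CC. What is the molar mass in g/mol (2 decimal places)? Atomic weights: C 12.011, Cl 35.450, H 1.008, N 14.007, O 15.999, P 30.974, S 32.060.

169.61 g/mol

First, the molecular formula is C8H8ClNO (counting implicit H from valence).
  C: 8 × 12.011 = 96.088
  Cl: 1 × 35.450 = 35.450
  H: 8 × 1.008 = 8.064
  N: 1 × 14.007 = 14.007
  O: 1 × 15.999 = 15.999
Sum: 8×12.011 + 1×35.450 + 8×1.008 + 1×14.007 + 1×15.999 = 169.608 → 169.61 g/mol.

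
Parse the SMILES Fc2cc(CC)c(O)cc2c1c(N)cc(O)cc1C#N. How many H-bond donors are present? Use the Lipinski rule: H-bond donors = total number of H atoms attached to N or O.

4

Donors: find every N or O and count the H atoms it carries.
  atom 8 (O): bond orders sum to 1 → 1 H
  atom 13 (N): bond orders sum to 1 → 2 H
  atom 16 (O): bond orders sum to 1 → 1 H
  atom 20 (N): bond orders sum to 3 → 0 H
Lipinski HBD = 4.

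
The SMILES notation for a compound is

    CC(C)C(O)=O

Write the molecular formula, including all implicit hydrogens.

Walk through each heavy atom and fill implicit hydrogens from standard valence (C 4, N 3, O 2, S 2, halogen 1):
  atom 1: C, bond orders sum to 1 (valence 4) → 3 H
  atom 2: C, bond orders sum to 3 (valence 4) → 1 H
  atom 3: C, bond orders sum to 1 (valence 4) → 3 H
  atom 4: C, bond orders sum to 4 (valence 4) → 0 H
  atom 5: O, bond orders sum to 1 (valence 2) → 1 H
  atom 6: O, bond orders sum to 2 (valence 2) → 0 H
Totals → C:4, H:8, O:2.
In Hill order: C4H8O2.

C4H8O2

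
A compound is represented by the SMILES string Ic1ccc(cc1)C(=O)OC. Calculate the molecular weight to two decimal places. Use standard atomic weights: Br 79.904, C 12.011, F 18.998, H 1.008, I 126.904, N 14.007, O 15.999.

First, the molecular formula is C8H7IO2 (counting implicit H from valence).
  C: 8 × 12.011 = 96.088
  H: 7 × 1.008 = 7.056
  I: 1 × 126.904 = 126.904
  O: 2 × 15.999 = 31.998
Sum: 8×12.011 + 7×1.008 + 1×126.904 + 2×15.999 = 262.046 → 262.05 g/mol.

262.05 g/mol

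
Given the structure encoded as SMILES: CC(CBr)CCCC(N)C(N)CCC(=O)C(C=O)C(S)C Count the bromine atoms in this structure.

Scan the SMILES for Br atoms (remember two-letter symbols like Cl and Br are single atoms).
Bromine count: 1.

1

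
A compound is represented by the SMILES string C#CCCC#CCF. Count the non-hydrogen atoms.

Every atom symbol written in the SMILES (organic subset) is one heavy atom; implicit H are not written.
Heavy atoms by element → C:7, F:1.
Total: 8.

8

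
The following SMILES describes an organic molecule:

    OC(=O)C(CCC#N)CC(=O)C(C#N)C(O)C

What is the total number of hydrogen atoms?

14

Walk through each heavy atom and fill implicit hydrogens from standard valence (C 4, N 3, O 2, S 2, halogen 1):
  atom 1: O, bond orders sum to 1 (valence 2) → 1 H
  atom 2: C, bond orders sum to 4 (valence 4) → 0 H
  atom 3: O, bond orders sum to 2 (valence 2) → 0 H
  atom 4: C, bond orders sum to 3 (valence 4) → 1 H
  atom 5: C, bond orders sum to 2 (valence 4) → 2 H
  atom 6: C, bond orders sum to 2 (valence 4) → 2 H
  atom 7: C, bond orders sum to 4 (valence 4) → 0 H
  atom 8: N, bond orders sum to 3 (valence 3) → 0 H
  atom 9: C, bond orders sum to 2 (valence 4) → 2 H
  atom 10: C, bond orders sum to 4 (valence 4) → 0 H
  atom 11: O, bond orders sum to 2 (valence 2) → 0 H
  atom 12: C, bond orders sum to 3 (valence 4) → 1 H
  atom 13: C, bond orders sum to 4 (valence 4) → 0 H
  atom 14: N, bond orders sum to 3 (valence 3) → 0 H
  atom 15: C, bond orders sum to 3 (valence 4) → 1 H
  atom 16: O, bond orders sum to 1 (valence 2) → 1 H
  atom 17: C, bond orders sum to 1 (valence 4) → 3 H
Total hydrogens: 14.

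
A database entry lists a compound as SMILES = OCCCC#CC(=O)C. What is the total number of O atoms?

Scan the SMILES for O atoms (remember two-letter symbols like Cl and Br are single atoms).
Oxygen count: 2.

2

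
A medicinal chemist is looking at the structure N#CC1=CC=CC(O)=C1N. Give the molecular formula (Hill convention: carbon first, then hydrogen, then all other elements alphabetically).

C7H6N2O

Walk through each heavy atom and fill implicit hydrogens from standard valence (C 4, N 3, O 2, S 2, halogen 1):
  atom 1: N, bond orders sum to 3 (valence 3) → 0 H
  atom 2: C, bond orders sum to 4 (valence 4) → 0 H
  atom 3: C, bond orders sum to 4 (valence 4) → 0 H
  atom 4: C, bond orders sum to 3 (valence 4) → 1 H
  atom 5: C, bond orders sum to 3 (valence 4) → 1 H
  atom 6: C, bond orders sum to 3 (valence 4) → 1 H
  atom 7: C, bond orders sum to 4 (valence 4) → 0 H
  atom 8: O, bond orders sum to 1 (valence 2) → 1 H
  atom 9: C, bond orders sum to 4 (valence 4) → 0 H
  atom 10: N, bond orders sum to 1 (valence 3) → 2 H
Totals → C:7, H:6, N:2, O:1.
In Hill order: C7H6N2O.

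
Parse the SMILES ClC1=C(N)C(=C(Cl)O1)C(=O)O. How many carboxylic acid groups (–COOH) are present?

1

The carboxylic acid motif appears at heavy-atom position 9 in the SMILES.
Other groups present: 1 primary amine.
Carboxylic acid count: 1.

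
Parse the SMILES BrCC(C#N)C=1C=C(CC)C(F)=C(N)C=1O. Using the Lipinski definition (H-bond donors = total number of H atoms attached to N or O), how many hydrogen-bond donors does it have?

Donors: find every N or O and count the H atoms it carries.
  atom 5 (N): bond orders sum to 3 → 0 H
  atom 14 (N): bond orders sum to 1 → 2 H
  atom 16 (O): bond orders sum to 1 → 1 H
Lipinski HBD = 3.

3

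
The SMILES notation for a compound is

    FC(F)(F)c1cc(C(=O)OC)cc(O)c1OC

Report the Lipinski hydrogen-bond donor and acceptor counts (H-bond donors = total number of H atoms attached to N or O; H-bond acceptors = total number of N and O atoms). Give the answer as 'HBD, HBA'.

Donors: find every N or O and count the H atoms it carries.
  atom 9 (O): bond orders sum to 2 → 0 H
  atom 10 (O): bond orders sum to 2 → 0 H
  atom 14 (O): bond orders sum to 1 → 1 H
  atom 16 (O): bond orders sum to 2 → 0 H
Lipinski HBD = 1.
Acceptors: N atoms = 0, O atoms = 4 → HBA = 4.

1, 4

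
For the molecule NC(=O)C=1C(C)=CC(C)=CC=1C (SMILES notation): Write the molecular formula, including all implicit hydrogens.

C10H13NO

Walk through each heavy atom and fill implicit hydrogens from standard valence (C 4, N 3, O 2, S 2, halogen 1):
  atom 1: N, bond orders sum to 1 (valence 3) → 2 H
  atom 2: C, bond orders sum to 4 (valence 4) → 0 H
  atom 3: O, bond orders sum to 2 (valence 2) → 0 H
  atom 4: C, bond orders sum to 4 (valence 4) → 0 H
  atom 5: C, bond orders sum to 4 (valence 4) → 0 H
  atom 6: C, bond orders sum to 1 (valence 4) → 3 H
  atom 7: C, bond orders sum to 3 (valence 4) → 1 H
  atom 8: C, bond orders sum to 4 (valence 4) → 0 H
  atom 9: C, bond orders sum to 1 (valence 4) → 3 H
  atom 10: C, bond orders sum to 3 (valence 4) → 1 H
  atom 11: C, bond orders sum to 4 (valence 4) → 0 H
  atom 12: C, bond orders sum to 1 (valence 4) → 3 H
Totals → C:10, H:13, N:1, O:1.
In Hill order: C10H13NO.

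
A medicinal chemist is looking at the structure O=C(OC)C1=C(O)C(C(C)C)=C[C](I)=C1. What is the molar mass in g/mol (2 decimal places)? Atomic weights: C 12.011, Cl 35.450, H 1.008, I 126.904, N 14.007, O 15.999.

First, the molecular formula is C11H13IO3 (counting implicit H from valence).
  C: 11 × 12.011 = 132.121
  H: 13 × 1.008 = 13.104
  I: 1 × 126.904 = 126.904
  O: 3 × 15.999 = 47.997
Sum: 11×12.011 + 13×1.008 + 1×126.904 + 3×15.999 = 320.126 → 320.13 g/mol.

320.13 g/mol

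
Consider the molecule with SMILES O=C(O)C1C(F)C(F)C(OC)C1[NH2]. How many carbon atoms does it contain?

Count every carbon token in the SMILES (each C, including those in ring-closure positions and inside branches).
Carbon count: 7.

7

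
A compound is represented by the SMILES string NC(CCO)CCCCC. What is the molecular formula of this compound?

C8H19NO

Walk through each heavy atom and fill implicit hydrogens from standard valence (C 4, N 3, O 2, S 2, halogen 1):
  atom 1: N, bond orders sum to 1 (valence 3) → 2 H
  atom 2: C, bond orders sum to 3 (valence 4) → 1 H
  atom 3: C, bond orders sum to 2 (valence 4) → 2 H
  atom 4: C, bond orders sum to 2 (valence 4) → 2 H
  atom 5: O, bond orders sum to 1 (valence 2) → 1 H
  atom 6: C, bond orders sum to 2 (valence 4) → 2 H
  atom 7: C, bond orders sum to 2 (valence 4) → 2 H
  atom 8: C, bond orders sum to 2 (valence 4) → 2 H
  atom 9: C, bond orders sum to 2 (valence 4) → 2 H
  atom 10: C, bond orders sum to 1 (valence 4) → 3 H
Totals → C:8, H:19, N:1, O:1.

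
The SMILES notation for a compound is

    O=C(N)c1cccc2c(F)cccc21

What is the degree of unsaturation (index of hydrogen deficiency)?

8

Molecular formula: C11H8FNO.
DoU = (2C + 2 + N − H − X) / 2, where X is the halogen count and O/S are ignored.
    = (2·11 + 2 + 1 − 8 − 1) / 2 = 16 / 2 = 8.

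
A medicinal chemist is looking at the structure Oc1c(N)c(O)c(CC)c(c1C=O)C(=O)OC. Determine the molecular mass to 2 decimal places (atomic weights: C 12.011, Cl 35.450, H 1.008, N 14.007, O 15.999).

239.23 g/mol

First, the molecular formula is C11H13NO5 (counting implicit H from valence).
  C: 11 × 12.011 = 132.121
  H: 13 × 1.008 = 13.104
  N: 1 × 14.007 = 14.007
  O: 5 × 15.999 = 79.995
Sum: 11×12.011 + 13×1.008 + 1×14.007 + 5×15.999 = 239.227 → 239.23 g/mol.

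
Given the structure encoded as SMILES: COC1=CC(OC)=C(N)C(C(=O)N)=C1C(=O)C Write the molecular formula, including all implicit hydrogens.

Walk through each heavy atom and fill implicit hydrogens from standard valence (C 4, N 3, O 2, S 2, halogen 1):
  atom 1: C, bond orders sum to 1 (valence 4) → 3 H
  atom 2: O, bond orders sum to 2 (valence 2) → 0 H
  atom 3: C, bond orders sum to 4 (valence 4) → 0 H
  atom 4: C, bond orders sum to 3 (valence 4) → 1 H
  atom 5: C, bond orders sum to 4 (valence 4) → 0 H
  atom 6: O, bond orders sum to 2 (valence 2) → 0 H
  atom 7: C, bond orders sum to 1 (valence 4) → 3 H
  atom 8: C, bond orders sum to 4 (valence 4) → 0 H
  atom 9: N, bond orders sum to 1 (valence 3) → 2 H
  atom 10: C, bond orders sum to 4 (valence 4) → 0 H
  atom 11: C, bond orders sum to 4 (valence 4) → 0 H
  atom 12: O, bond orders sum to 2 (valence 2) → 0 H
  atom 13: N, bond orders sum to 1 (valence 3) → 2 H
  atom 14: C, bond orders sum to 4 (valence 4) → 0 H
  atom 15: C, bond orders sum to 4 (valence 4) → 0 H
  atom 16: O, bond orders sum to 2 (valence 2) → 0 H
  atom 17: C, bond orders sum to 1 (valence 4) → 3 H
Totals → C:11, H:14, N:2, O:4.

C11H14N2O4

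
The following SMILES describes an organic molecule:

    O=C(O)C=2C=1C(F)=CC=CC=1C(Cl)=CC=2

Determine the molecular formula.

C11H6ClFO2

Walk through each heavy atom and fill implicit hydrogens from standard valence (C 4, N 3, O 2, S 2, halogen 1):
  atom 1: O, bond orders sum to 2 (valence 2) → 0 H
  atom 2: C, bond orders sum to 4 (valence 4) → 0 H
  atom 3: O, bond orders sum to 1 (valence 2) → 1 H
  atom 4: C, bond orders sum to 4 (valence 4) → 0 H
  atom 5: C, bond orders sum to 4 (valence 4) → 0 H
  atom 6: C, bond orders sum to 4 (valence 4) → 0 H
  atom 7: F (halogen, monovalent) → 0 H
  atom 8: C, bond orders sum to 3 (valence 4) → 1 H
  atom 9: C, bond orders sum to 3 (valence 4) → 1 H
  atom 10: C, bond orders sum to 3 (valence 4) → 1 H
  atom 11: C, bond orders sum to 4 (valence 4) → 0 H
  atom 12: C, bond orders sum to 4 (valence 4) → 0 H
  atom 13: Cl (halogen, monovalent) → 0 H
  atom 14: C, bond orders sum to 3 (valence 4) → 1 H
  atom 15: C, bond orders sum to 3 (valence 4) → 1 H
Totals → C:11, H:6, Cl:1, F:1, O:2.
In Hill order: C11H6ClFO2.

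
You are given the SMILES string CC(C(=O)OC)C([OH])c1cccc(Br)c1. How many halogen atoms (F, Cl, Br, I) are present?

Halogen atoms appear at heavy-atom position 14 (1×Br).
Other groups present: 1 ester, 1 hydroxyl.
Halogen count: 1.

1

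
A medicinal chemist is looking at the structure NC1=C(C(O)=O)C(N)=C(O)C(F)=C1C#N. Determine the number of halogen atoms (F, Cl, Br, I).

1

Halogen atoms appear at heavy-atom position 12 (1×F).
Other groups present: 1 carboxylic acid, 1 hydroxyl, 1 nitrile, 2 primary amine.
Halogen count: 1.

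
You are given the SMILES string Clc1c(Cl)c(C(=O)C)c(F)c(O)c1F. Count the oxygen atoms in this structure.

Scan the SMILES for O atoms (remember two-letter symbols like Cl and Br are single atoms).
Oxygen count: 2.

2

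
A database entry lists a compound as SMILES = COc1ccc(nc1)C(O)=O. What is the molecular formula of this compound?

Walk through each heavy atom and fill implicit hydrogens from standard valence (C 4, N 3, O 2, S 2, halogen 1); for lowercase aromatic atoms, an aromatic c carries 1 H when it has two neighbours and 0 H with three, and aromatic n carries 0 H:
  atom 1: C, bond orders sum to 1 (valence 4) → 3 H
  atom 2: O, bond orders sum to 2 (valence 2) → 0 H
  atom 3: aromatic c, 3 neighbours → 0 H
  atom 4: aromatic c, 2 neighbours → 1 H
  atom 5: aromatic c, 2 neighbours → 1 H
  atom 6: aromatic c, 3 neighbours → 0 H
  atom 7: aromatic n, 2 neighbours → 0 H
  atom 8: aromatic c, 2 neighbours → 1 H
  atom 9: C, bond orders sum to 4 (valence 4) → 0 H
  atom 10: O, bond orders sum to 1 (valence 2) → 1 H
  atom 11: O, bond orders sum to 2 (valence 2) → 0 H
Totals → C:7, H:7, N:1, O:3.

C7H7NO3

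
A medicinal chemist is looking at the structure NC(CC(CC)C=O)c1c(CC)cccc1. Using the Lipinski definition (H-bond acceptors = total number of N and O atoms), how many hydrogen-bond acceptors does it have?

2

N atoms: 1; O atoms: 1.
Lipinski HBA = 1 + 1 = 2.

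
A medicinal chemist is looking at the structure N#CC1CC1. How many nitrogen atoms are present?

1

Scan the SMILES for N atoms (remember two-letter symbols like Cl and Br are single atoms).
Nitrogen count: 1.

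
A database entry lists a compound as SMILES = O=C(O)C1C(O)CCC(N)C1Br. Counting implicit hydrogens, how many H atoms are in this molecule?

12

Walk through each heavy atom and fill implicit hydrogens from standard valence (C 4, N 3, O 2, S 2, halogen 1):
  atom 1: O, bond orders sum to 2 (valence 2) → 0 H
  atom 2: C, bond orders sum to 4 (valence 4) → 0 H
  atom 3: O, bond orders sum to 1 (valence 2) → 1 H
  atom 4: C, bond orders sum to 3 (valence 4) → 1 H
  atom 5: C, bond orders sum to 3 (valence 4) → 1 H
  atom 6: O, bond orders sum to 1 (valence 2) → 1 H
  atom 7: C, bond orders sum to 2 (valence 4) → 2 H
  atom 8: C, bond orders sum to 2 (valence 4) → 2 H
  atom 9: C, bond orders sum to 3 (valence 4) → 1 H
  atom 10: N, bond orders sum to 1 (valence 3) → 2 H
  atom 11: C, bond orders sum to 3 (valence 4) → 1 H
  atom 12: Br (halogen, monovalent) → 0 H
Total hydrogens: 12.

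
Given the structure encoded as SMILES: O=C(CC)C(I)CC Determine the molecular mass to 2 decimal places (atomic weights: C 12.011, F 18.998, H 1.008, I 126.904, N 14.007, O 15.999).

226.06 g/mol

First, the molecular formula is C6H11IO (counting implicit H from valence).
  C: 6 × 12.011 = 72.066
  H: 11 × 1.008 = 11.088
  I: 1 × 126.904 = 126.904
  O: 1 × 15.999 = 15.999
Sum: 6×12.011 + 11×1.008 + 1×126.904 + 1×15.999 = 226.057 → 226.06 g/mol.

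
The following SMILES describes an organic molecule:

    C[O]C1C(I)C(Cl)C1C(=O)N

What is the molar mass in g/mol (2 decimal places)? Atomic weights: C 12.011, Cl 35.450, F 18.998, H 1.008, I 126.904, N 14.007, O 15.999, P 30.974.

289.50 g/mol

First, the molecular formula is C6H9ClINO2 (counting implicit H from valence).
  C: 6 × 12.011 = 72.066
  Cl: 1 × 35.450 = 35.450
  H: 9 × 1.008 = 9.072
  I: 1 × 126.904 = 126.904
  N: 1 × 14.007 = 14.007
  O: 2 × 15.999 = 31.998
Sum: 6×12.011 + 1×35.450 + 9×1.008 + 1×126.904 + 1×14.007 + 2×15.999 = 289.497 → 289.50 g/mol.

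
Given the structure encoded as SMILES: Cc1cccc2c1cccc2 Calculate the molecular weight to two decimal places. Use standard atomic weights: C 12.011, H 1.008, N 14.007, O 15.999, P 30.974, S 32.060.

142.20 g/mol

First, the molecular formula is C11H10 (counting implicit H from valence).
  C: 11 × 12.011 = 132.121
  H: 10 × 1.008 = 10.080
Sum: 11×12.011 + 10×1.008 = 142.201 → 142.20 g/mol.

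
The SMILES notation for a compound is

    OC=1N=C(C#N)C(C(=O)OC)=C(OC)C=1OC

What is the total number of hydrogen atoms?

Walk through each heavy atom and fill implicit hydrogens from standard valence (C 4, N 3, O 2, S 2, halogen 1):
  atom 1: O, bond orders sum to 1 (valence 2) → 1 H
  atom 2: C, bond orders sum to 4 (valence 4) → 0 H
  atom 3: N, bond orders sum to 3 (valence 3) → 0 H
  atom 4: C, bond orders sum to 4 (valence 4) → 0 H
  atom 5: C, bond orders sum to 4 (valence 4) → 0 H
  atom 6: N, bond orders sum to 3 (valence 3) → 0 H
  atom 7: C, bond orders sum to 4 (valence 4) → 0 H
  atom 8: C, bond orders sum to 4 (valence 4) → 0 H
  atom 9: O, bond orders sum to 2 (valence 2) → 0 H
  atom 10: O, bond orders sum to 2 (valence 2) → 0 H
  atom 11: C, bond orders sum to 1 (valence 4) → 3 H
  atom 12: C, bond orders sum to 4 (valence 4) → 0 H
  atom 13: O, bond orders sum to 2 (valence 2) → 0 H
  atom 14: C, bond orders sum to 1 (valence 4) → 3 H
  atom 15: C, bond orders sum to 4 (valence 4) → 0 H
  atom 16: O, bond orders sum to 2 (valence 2) → 0 H
  atom 17: C, bond orders sum to 1 (valence 4) → 3 H
Total hydrogens: 10.

10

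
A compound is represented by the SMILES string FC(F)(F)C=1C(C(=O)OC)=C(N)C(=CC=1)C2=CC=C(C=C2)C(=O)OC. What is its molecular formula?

C17H14F3NO4

Walk through each heavy atom and fill implicit hydrogens from standard valence (C 4, N 3, O 2, S 2, halogen 1):
  atom 1: F (halogen, monovalent) → 0 H
  atom 2: C, bond orders sum to 4 (valence 4) → 0 H
  atom 3: F (halogen, monovalent) → 0 H
  atom 4: F (halogen, monovalent) → 0 H
  atom 5: C, bond orders sum to 4 (valence 4) → 0 H
  atom 6: C, bond orders sum to 4 (valence 4) → 0 H
  atom 7: C, bond orders sum to 4 (valence 4) → 0 H
  atom 8: O, bond orders sum to 2 (valence 2) → 0 H
  atom 9: O, bond orders sum to 2 (valence 2) → 0 H
  atom 10: C, bond orders sum to 1 (valence 4) → 3 H
  atom 11: C, bond orders sum to 4 (valence 4) → 0 H
  atom 12: N, bond orders sum to 1 (valence 3) → 2 H
  atom 13: C, bond orders sum to 4 (valence 4) → 0 H
  atom 14: C, bond orders sum to 3 (valence 4) → 1 H
  atom 15: C, bond orders sum to 3 (valence 4) → 1 H
  atom 16: C, bond orders sum to 4 (valence 4) → 0 H
  atom 17: C, bond orders sum to 3 (valence 4) → 1 H
  atom 18: C, bond orders sum to 3 (valence 4) → 1 H
  atom 19: C, bond orders sum to 4 (valence 4) → 0 H
  atom 20: C, bond orders sum to 3 (valence 4) → 1 H
  atom 21: C, bond orders sum to 3 (valence 4) → 1 H
  atom 22: C, bond orders sum to 4 (valence 4) → 0 H
  atom 23: O, bond orders sum to 2 (valence 2) → 0 H
  atom 24: O, bond orders sum to 2 (valence 2) → 0 H
  atom 25: C, bond orders sum to 1 (valence 4) → 3 H
Totals → C:17, H:14, F:3, N:1, O:4.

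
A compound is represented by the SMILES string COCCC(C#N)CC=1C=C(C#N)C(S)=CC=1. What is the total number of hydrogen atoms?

Walk through each heavy atom and fill implicit hydrogens from standard valence (C 4, N 3, O 2, S 2, halogen 1):
  atom 1: C, bond orders sum to 1 (valence 4) → 3 H
  atom 2: O, bond orders sum to 2 (valence 2) → 0 H
  atom 3: C, bond orders sum to 2 (valence 4) → 2 H
  atom 4: C, bond orders sum to 2 (valence 4) → 2 H
  atom 5: C, bond orders sum to 3 (valence 4) → 1 H
  atom 6: C, bond orders sum to 4 (valence 4) → 0 H
  atom 7: N, bond orders sum to 3 (valence 3) → 0 H
  atom 8: C, bond orders sum to 2 (valence 4) → 2 H
  atom 9: C, bond orders sum to 4 (valence 4) → 0 H
  atom 10: C, bond orders sum to 3 (valence 4) → 1 H
  atom 11: C, bond orders sum to 4 (valence 4) → 0 H
  atom 12: C, bond orders sum to 4 (valence 4) → 0 H
  atom 13: N, bond orders sum to 3 (valence 3) → 0 H
  atom 14: C, bond orders sum to 4 (valence 4) → 0 H
  atom 15: S, bond orders sum to 1 (valence 2) → 1 H
  atom 16: C, bond orders sum to 3 (valence 4) → 1 H
  atom 17: C, bond orders sum to 3 (valence 4) → 1 H
Total hydrogens: 14.

14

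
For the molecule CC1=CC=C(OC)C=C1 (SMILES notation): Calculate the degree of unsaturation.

Degree of unsaturation = (number of rings) + (number of π bonds).
Ring closures in the SMILES: 1.
π bonds: 3 double bonds (each 1 DoU) → 3 DoU from unsaturation.
Total DoU = 1 + 3 = 4.

4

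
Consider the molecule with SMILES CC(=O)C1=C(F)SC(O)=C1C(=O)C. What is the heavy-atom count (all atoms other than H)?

13

Every atom symbol written in the SMILES (organic subset) is one heavy atom; implicit H are not written.
Heavy atoms by element → C:8, F:1, O:3, S:1.
Total: 13.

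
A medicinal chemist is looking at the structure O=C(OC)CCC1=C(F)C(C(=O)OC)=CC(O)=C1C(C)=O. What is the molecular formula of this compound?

Walk through each heavy atom and fill implicit hydrogens from standard valence (C 4, N 3, O 2, S 2, halogen 1):
  atom 1: O, bond orders sum to 2 (valence 2) → 0 H
  atom 2: C, bond orders sum to 4 (valence 4) → 0 H
  atom 3: O, bond orders sum to 2 (valence 2) → 0 H
  atom 4: C, bond orders sum to 1 (valence 4) → 3 H
  atom 5: C, bond orders sum to 2 (valence 4) → 2 H
  atom 6: C, bond orders sum to 2 (valence 4) → 2 H
  atom 7: C, bond orders sum to 4 (valence 4) → 0 H
  atom 8: C, bond orders sum to 4 (valence 4) → 0 H
  atom 9: F (halogen, monovalent) → 0 H
  atom 10: C, bond orders sum to 4 (valence 4) → 0 H
  atom 11: C, bond orders sum to 4 (valence 4) → 0 H
  atom 12: O, bond orders sum to 2 (valence 2) → 0 H
  atom 13: O, bond orders sum to 2 (valence 2) → 0 H
  atom 14: C, bond orders sum to 1 (valence 4) → 3 H
  atom 15: C, bond orders sum to 3 (valence 4) → 1 H
  atom 16: C, bond orders sum to 4 (valence 4) → 0 H
  atom 17: O, bond orders sum to 1 (valence 2) → 1 H
  atom 18: C, bond orders sum to 4 (valence 4) → 0 H
  atom 19: C, bond orders sum to 4 (valence 4) → 0 H
  atom 20: C, bond orders sum to 1 (valence 4) → 3 H
  atom 21: O, bond orders sum to 2 (valence 2) → 0 H
Totals → C:14, H:15, F:1, O:6.

C14H15FO6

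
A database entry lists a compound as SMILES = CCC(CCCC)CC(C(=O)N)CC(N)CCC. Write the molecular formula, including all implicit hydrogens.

Walk through each heavy atom and fill implicit hydrogens from standard valence (C 4, N 3, O 2, S 2, halogen 1):
  atom 1: C, bond orders sum to 1 (valence 4) → 3 H
  atom 2: C, bond orders sum to 2 (valence 4) → 2 H
  atom 3: C, bond orders sum to 3 (valence 4) → 1 H
  atom 4: C, bond orders sum to 2 (valence 4) → 2 H
  atom 5: C, bond orders sum to 2 (valence 4) → 2 H
  atom 6: C, bond orders sum to 2 (valence 4) → 2 H
  atom 7: C, bond orders sum to 1 (valence 4) → 3 H
  atom 8: C, bond orders sum to 2 (valence 4) → 2 H
  atom 9: C, bond orders sum to 3 (valence 4) → 1 H
  atom 10: C, bond orders sum to 4 (valence 4) → 0 H
  atom 11: O, bond orders sum to 2 (valence 2) → 0 H
  atom 12: N, bond orders sum to 1 (valence 3) → 2 H
  atom 13: C, bond orders sum to 2 (valence 4) → 2 H
  atom 14: C, bond orders sum to 3 (valence 4) → 1 H
  atom 15: N, bond orders sum to 1 (valence 3) → 2 H
  atom 16: C, bond orders sum to 2 (valence 4) → 2 H
  atom 17: C, bond orders sum to 2 (valence 4) → 2 H
  atom 18: C, bond orders sum to 1 (valence 4) → 3 H
Totals → C:15, H:32, N:2, O:1.

C15H32N2O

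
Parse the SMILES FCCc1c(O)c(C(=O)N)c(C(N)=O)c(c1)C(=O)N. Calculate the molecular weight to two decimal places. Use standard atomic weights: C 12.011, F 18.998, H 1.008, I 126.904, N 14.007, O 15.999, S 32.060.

269.23 g/mol

First, the molecular formula is C11H12FN3O4 (counting implicit H from valence).
  C: 11 × 12.011 = 132.121
  F: 1 × 18.998 = 18.998
  H: 12 × 1.008 = 12.096
  N: 3 × 14.007 = 42.021
  O: 4 × 15.999 = 63.996
Sum: 11×12.011 + 1×18.998 + 12×1.008 + 3×14.007 + 4×15.999 = 269.232 → 269.23 g/mol.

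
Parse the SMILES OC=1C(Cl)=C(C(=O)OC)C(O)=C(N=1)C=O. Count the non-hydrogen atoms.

15

Every atom symbol written in the SMILES (organic subset) is one heavy atom; implicit H are not written.
Heavy atoms by element → C:8, Cl:1, N:1, O:5.
Total: 15.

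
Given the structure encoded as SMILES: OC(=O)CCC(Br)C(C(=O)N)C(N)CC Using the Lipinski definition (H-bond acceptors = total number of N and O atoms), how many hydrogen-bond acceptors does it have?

N atoms: 2; O atoms: 3.
Lipinski HBA = 2 + 3 = 5.

5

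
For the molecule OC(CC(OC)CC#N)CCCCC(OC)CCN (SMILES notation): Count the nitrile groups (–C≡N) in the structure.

The nitrile motif appears at heavy-atom position 8 in the SMILES.
Other groups present: 2 ether, 1 hydroxyl, 1 primary amine.
Nitrile count: 1.

1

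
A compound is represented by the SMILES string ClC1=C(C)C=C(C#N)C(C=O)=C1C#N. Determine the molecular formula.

Walk through each heavy atom and fill implicit hydrogens from standard valence (C 4, N 3, O 2, S 2, halogen 1):
  atom 1: Cl (halogen, monovalent) → 0 H
  atom 2: C, bond orders sum to 4 (valence 4) → 0 H
  atom 3: C, bond orders sum to 4 (valence 4) → 0 H
  atom 4: C, bond orders sum to 1 (valence 4) → 3 H
  atom 5: C, bond orders sum to 3 (valence 4) → 1 H
  atom 6: C, bond orders sum to 4 (valence 4) → 0 H
  atom 7: C, bond orders sum to 4 (valence 4) → 0 H
  atom 8: N, bond orders sum to 3 (valence 3) → 0 H
  atom 9: C, bond orders sum to 4 (valence 4) → 0 H
  atom 10: C, bond orders sum to 3 (valence 4) → 1 H
  atom 11: O, bond orders sum to 2 (valence 2) → 0 H
  atom 12: C, bond orders sum to 4 (valence 4) → 0 H
  atom 13: C, bond orders sum to 4 (valence 4) → 0 H
  atom 14: N, bond orders sum to 3 (valence 3) → 0 H
Totals → C:10, H:5, Cl:1, N:2, O:1.
In Hill order: C10H5ClN2O.

C10H5ClN2O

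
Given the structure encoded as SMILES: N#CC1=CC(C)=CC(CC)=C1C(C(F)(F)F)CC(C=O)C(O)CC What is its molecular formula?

Walk through each heavy atom and fill implicit hydrogens from standard valence (C 4, N 3, O 2, S 2, halogen 1):
  atom 1: N, bond orders sum to 3 (valence 3) → 0 H
  atom 2: C, bond orders sum to 4 (valence 4) → 0 H
  atom 3: C, bond orders sum to 4 (valence 4) → 0 H
  atom 4: C, bond orders sum to 3 (valence 4) → 1 H
  atom 5: C, bond orders sum to 4 (valence 4) → 0 H
  atom 6: C, bond orders sum to 1 (valence 4) → 3 H
  atom 7: C, bond orders sum to 3 (valence 4) → 1 H
  atom 8: C, bond orders sum to 4 (valence 4) → 0 H
  atom 9: C, bond orders sum to 2 (valence 4) → 2 H
  atom 10: C, bond orders sum to 1 (valence 4) → 3 H
  atom 11: C, bond orders sum to 4 (valence 4) → 0 H
  atom 12: C, bond orders sum to 3 (valence 4) → 1 H
  atom 13: C, bond orders sum to 4 (valence 4) → 0 H
  atom 14: F (halogen, monovalent) → 0 H
  atom 15: F (halogen, monovalent) → 0 H
  atom 16: F (halogen, monovalent) → 0 H
  atom 17: C, bond orders sum to 2 (valence 4) → 2 H
  atom 18: C, bond orders sum to 3 (valence 4) → 1 H
  atom 19: C, bond orders sum to 3 (valence 4) → 1 H
  atom 20: O, bond orders sum to 2 (valence 2) → 0 H
  atom 21: C, bond orders sum to 3 (valence 4) → 1 H
  atom 22: O, bond orders sum to 1 (valence 2) → 1 H
  atom 23: C, bond orders sum to 2 (valence 4) → 2 H
  atom 24: C, bond orders sum to 1 (valence 4) → 3 H
Totals → C:18, H:22, F:3, N:1, O:2.

C18H22F3NO2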